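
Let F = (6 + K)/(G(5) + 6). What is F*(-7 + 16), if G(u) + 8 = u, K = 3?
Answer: 27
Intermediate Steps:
G(u) = -8 + u
F = 3 (F = (6 + 3)/((-8 + 5) + 6) = 9/(-3 + 6) = 9/3 = 9*(⅓) = 3)
F*(-7 + 16) = 3*(-7 + 16) = 3*9 = 27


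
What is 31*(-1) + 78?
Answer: 47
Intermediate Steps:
31*(-1) + 78 = -31 + 78 = 47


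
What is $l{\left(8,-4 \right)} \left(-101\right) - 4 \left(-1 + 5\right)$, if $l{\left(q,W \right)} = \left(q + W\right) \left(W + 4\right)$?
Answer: $-16$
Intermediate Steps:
$l{\left(q,W \right)} = \left(4 + W\right) \left(W + q\right)$ ($l{\left(q,W \right)} = \left(W + q\right) \left(4 + W\right) = \left(4 + W\right) \left(W + q\right)$)
$l{\left(8,-4 \right)} \left(-101\right) - 4 \left(-1 + 5\right) = \left(\left(-4\right)^{2} + 4 \left(-4\right) + 4 \cdot 8 - 32\right) \left(-101\right) - 4 \left(-1 + 5\right) = \left(16 - 16 + 32 - 32\right) \left(-101\right) - 16 = 0 \left(-101\right) - 16 = 0 - 16 = -16$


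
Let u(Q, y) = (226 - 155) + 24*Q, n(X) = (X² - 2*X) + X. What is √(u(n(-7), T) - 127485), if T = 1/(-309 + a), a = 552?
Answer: I*√126070 ≈ 355.06*I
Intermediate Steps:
n(X) = X² - X
T = 1/243 (T = 1/(-309 + 552) = 1/243 ≈ 0.0041152)
u(Q, y) = 71 + 24*Q
√(u(n(-7), T) - 127485) = √((71 + 24*(-7*(-1 - 7))) - 127485) = √((71 + 24*(-7*(-8))) - 127485) = √((71 + 24*56) - 127485) = √((71 + 1344) - 127485) = √(1415 - 127485) = √(-126070) = I*√126070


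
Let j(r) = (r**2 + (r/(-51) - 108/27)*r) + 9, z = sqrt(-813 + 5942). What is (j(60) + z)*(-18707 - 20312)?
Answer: -2187912387/17 - 39019*sqrt(5129) ≈ -1.3150e+8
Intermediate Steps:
z = sqrt(5129) ≈ 71.617
j(r) = 9 + r**2 + r*(-4 - r/51) (j(r) = (r**2 + (r*(-1/51) - 108*1/27)*r) + 9 = (r**2 + (-r/51 - 4)*r) + 9 = (r**2 + (-4 - r/51)*r) + 9 = (r**2 + r*(-4 - r/51)) + 9 = 9 + r**2 + r*(-4 - r/51))
(j(60) + z)*(-18707 - 20312) = ((9 - 4*60 + (50/51)*60**2) + sqrt(5129))*(-18707 - 20312) = ((9 - 240 + (50/51)*3600) + sqrt(5129))*(-39019) = ((9 - 240 + 60000/17) + sqrt(5129))*(-39019) = (56073/17 + sqrt(5129))*(-39019) = -2187912387/17 - 39019*sqrt(5129)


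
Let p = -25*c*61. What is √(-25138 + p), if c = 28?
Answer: I*√67838 ≈ 260.46*I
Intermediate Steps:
p = -42700 (p = -25*28*61 = -700*61 = -42700)
√(-25138 + p) = √(-25138 - 42700) = √(-67838) = I*√67838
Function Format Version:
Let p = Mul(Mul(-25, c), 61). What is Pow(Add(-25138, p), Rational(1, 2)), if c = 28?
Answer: Mul(I, Pow(67838, Rational(1, 2))) ≈ Mul(260.46, I)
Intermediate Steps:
p = -42700 (p = Mul(Mul(-25, 28), 61) = Mul(-700, 61) = -42700)
Pow(Add(-25138, p), Rational(1, 2)) = Pow(Add(-25138, -42700), Rational(1, 2)) = Pow(-67838, Rational(1, 2)) = Mul(I, Pow(67838, Rational(1, 2)))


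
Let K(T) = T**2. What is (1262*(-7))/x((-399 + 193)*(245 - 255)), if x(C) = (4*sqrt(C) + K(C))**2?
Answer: -2413287583917/4919495443691339056480 + 4417*sqrt(515)/2388104584316184008 ≈ -4.9051e-10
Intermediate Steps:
x(C) = (C**2 + 4*sqrt(C))**2 (x(C) = (4*sqrt(C) + C**2)**2 = (C**2 + 4*sqrt(C))**2)
(1262*(-7))/x((-399 + 193)*(245 - 255)) = (1262*(-7))/((((-399 + 193)*(245 - 255))**2 + 4*sqrt((-399 + 193)*(245 - 255)))**2) = -8834/((-206*(-10))**2 + 4*sqrt(-206*(-10)))**2 = -8834/(2060**2 + 4*sqrt(2060))**2 = -8834/(4243600 + 4*(2*sqrt(515)))**2 = -8834/(4243600 + 8*sqrt(515))**2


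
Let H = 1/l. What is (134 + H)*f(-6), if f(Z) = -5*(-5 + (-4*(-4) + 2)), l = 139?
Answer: -1210755/139 ≈ -8710.5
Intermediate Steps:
H = 1/139 ≈ 0.0071942
f(Z) = -65 (f(Z) = -5*(-5 + (16 + 2)) = -5*(-5 + 18) = -5*13 = -65)
(134 + H)*f(-6) = (134 + 1/139)*(-65) = (18627/139)*(-65) = -1210755/139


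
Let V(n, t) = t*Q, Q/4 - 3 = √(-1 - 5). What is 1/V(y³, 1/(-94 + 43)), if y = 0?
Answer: -51/20 + 17*I*√6/20 ≈ -2.55 + 2.0821*I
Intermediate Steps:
Q = 12 + 4*I*√6 (Q = 12 + 4*√(-1 - 5) = 12 + 4*√(-6) = 12 + 4*(I*√6) = 12 + 4*I*√6 ≈ 12.0 + 9.798*I)
V(n, t) = t*(12 + 4*I*√6)
1/V(y³, 1/(-94 + 43)) = 1/(4*(3 + I*√6)/(-94 + 43)) = 1/(4*(3 + I*√6)/(-51)) = 1/(4*(-1/51)*(3 + I*√6)) = 1/(-4/17 - 4*I*√6/51)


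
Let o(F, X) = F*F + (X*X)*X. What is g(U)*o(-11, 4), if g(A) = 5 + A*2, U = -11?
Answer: -3145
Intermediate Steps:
o(F, X) = F² + X³ (o(F, X) = F² + X²*X = F² + X³)
g(A) = 5 + 2*A
g(U)*o(-11, 4) = (5 + 2*(-11))*((-11)² + 4³) = (5 - 22)*(121 + 64) = -17*185 = -3145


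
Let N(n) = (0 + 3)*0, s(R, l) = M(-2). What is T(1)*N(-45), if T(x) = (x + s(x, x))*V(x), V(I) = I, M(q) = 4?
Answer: 0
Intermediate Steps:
s(R, l) = 4
N(n) = 0 (N(n) = 3*0 = 0)
T(x) = x*(4 + x) (T(x) = (x + 4)*x = (4 + x)*x = x*(4 + x))
T(1)*N(-45) = (1*(4 + 1))*0 = (1*5)*0 = 5*0 = 0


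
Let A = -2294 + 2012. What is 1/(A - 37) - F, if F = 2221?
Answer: -708500/319 ≈ -2221.0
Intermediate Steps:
A = -282
1/(A - 37) - F = 1/(-282 - 37) - 1*2221 = 1/(-319) - 2221 = -1/319 - 2221 = -708500/319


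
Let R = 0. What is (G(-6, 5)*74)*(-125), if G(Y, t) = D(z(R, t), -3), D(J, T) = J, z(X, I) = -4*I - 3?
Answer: 212750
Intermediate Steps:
z(X, I) = -3 - 4*I
G(Y, t) = -3 - 4*t
(G(-6, 5)*74)*(-125) = ((-3 - 4*5)*74)*(-125) = ((-3 - 20)*74)*(-125) = -23*74*(-125) = -1702*(-125) = 212750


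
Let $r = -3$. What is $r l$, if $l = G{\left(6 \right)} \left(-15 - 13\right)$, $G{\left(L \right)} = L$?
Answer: $504$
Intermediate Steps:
$l = -168$ ($l = 6 \left(-15 - 13\right) = 6 \left(-28\right) = -168$)
$r l = \left(-3\right) \left(-168\right) = 504$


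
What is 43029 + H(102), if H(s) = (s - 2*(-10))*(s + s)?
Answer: 67917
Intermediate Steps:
H(s) = 2*s*(20 + s) (H(s) = (s + 20)*(2*s) = (20 + s)*(2*s) = 2*s*(20 + s))
43029 + H(102) = 43029 + 2*102*(20 + 102) = 43029 + 2*102*122 = 43029 + 24888 = 67917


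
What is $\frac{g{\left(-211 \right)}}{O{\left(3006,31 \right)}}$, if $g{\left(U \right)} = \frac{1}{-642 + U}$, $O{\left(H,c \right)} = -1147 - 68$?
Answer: $\frac{1}{1036395} \approx 9.6488 \cdot 10^{-7}$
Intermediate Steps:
$O{\left(H,c \right)} = -1215$
$\frac{g{\left(-211 \right)}}{O{\left(3006,31 \right)}} = \frac{1}{\left(-642 - 211\right) \left(-1215\right)} = \frac{1}{-853} \left(- \frac{1}{1215}\right) = \left(- \frac{1}{853}\right) \left(- \frac{1}{1215}\right) = \frac{1}{1036395}$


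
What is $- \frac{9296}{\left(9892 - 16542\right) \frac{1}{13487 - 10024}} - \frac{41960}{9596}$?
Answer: $\frac{5511354618}{1139525} \approx 4836.5$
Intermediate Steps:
$- \frac{9296}{\left(9892 - 16542\right) \frac{1}{13487 - 10024}} - \frac{41960}{9596} = - \frac{9296}{\left(-6650\right) \frac{1}{3463}} - \frac{10490}{2399} = - \frac{9296}{- \frac{6650}{3463}} - \frac{10490}{2399} = \left(-9296\right) \left(- \frac{3463}{6650}\right) - \frac{10490}{2399} = \frac{2299432}{475} - \frac{10490}{2399} = \frac{5511354618}{1139525}$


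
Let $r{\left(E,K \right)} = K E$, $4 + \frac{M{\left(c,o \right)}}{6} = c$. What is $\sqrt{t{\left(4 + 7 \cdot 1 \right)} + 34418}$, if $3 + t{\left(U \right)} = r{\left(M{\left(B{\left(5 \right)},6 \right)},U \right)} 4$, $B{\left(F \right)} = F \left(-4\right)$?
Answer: $\sqrt{28079} \approx 167.57$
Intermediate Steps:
$B{\left(F \right)} = - 4 F$
$M{\left(c,o \right)} = -24 + 6 c$
$r{\left(E,K \right)} = E K$
$t{\left(U \right)} = -3 - 576 U$ ($t{\left(U \right)} = -3 + \left(-24 + 6 \left(\left(-4\right) 5\right)\right) U 4 = -3 + \left(-24 + 6 \left(-20\right)\right) U 4 = -3 + \left(-24 - 120\right) U 4 = -3 + - 144 U 4 = -3 - 576 U$)
$\sqrt{t{\left(4 + 7 \cdot 1 \right)} + 34418} = \sqrt{\left(-3 - 576 \left(4 + 7 \cdot 1\right)\right) + 34418} = \sqrt{\left(-3 - 576 \left(4 + 7\right)\right) + 34418} = \sqrt{\left(-3 - 6336\right) + 34418} = \sqrt{-6339 + 34418} = \sqrt{28079}$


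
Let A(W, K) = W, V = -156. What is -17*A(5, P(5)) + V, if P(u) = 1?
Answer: -241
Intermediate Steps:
-17*A(5, P(5)) + V = -17*5 - 156 = -85 - 156 = -241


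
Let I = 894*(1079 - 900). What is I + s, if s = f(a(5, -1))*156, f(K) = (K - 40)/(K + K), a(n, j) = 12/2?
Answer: 159584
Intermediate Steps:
a(n, j) = 6 (a(n, j) = 12*(½) = 6)
I = 160026 (I = 894*179 = 160026)
f(K) = (-40 + K)/(2*K) (f(K) = (-40 + K)/((2*K)) = (-40 + K)*(1/(2*K)) = (-40 + K)/(2*K))
s = -442 (s = ((½)*(-40 + 6)/6)*156 = ((½)*(⅙)*(-34))*156 = -17/6*156 = -442)
I + s = 160026 - 442 = 159584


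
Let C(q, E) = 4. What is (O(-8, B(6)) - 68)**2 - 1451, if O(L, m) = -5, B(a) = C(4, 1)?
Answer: 3878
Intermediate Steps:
B(a) = 4
(O(-8, B(6)) - 68)**2 - 1451 = (-5 - 68)**2 - 1451 = (-73)**2 - 1451 = 5329 - 1451 = 3878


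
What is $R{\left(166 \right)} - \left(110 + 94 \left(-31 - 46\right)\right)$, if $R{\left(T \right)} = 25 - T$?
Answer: $6987$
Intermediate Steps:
$R{\left(166 \right)} - \left(110 + 94 \left(-31 - 46\right)\right) = \left(25 - 166\right) - \left(110 + 94 \left(-31 - 46\right)\right) = -141 - -7128 = -141 + \left(-110 + 7238\right) = -141 + 7128 = 6987$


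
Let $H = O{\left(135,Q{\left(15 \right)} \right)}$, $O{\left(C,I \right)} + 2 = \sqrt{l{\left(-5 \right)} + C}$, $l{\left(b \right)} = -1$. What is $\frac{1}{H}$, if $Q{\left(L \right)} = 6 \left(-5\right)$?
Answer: $\frac{1}{65} + \frac{\sqrt{134}}{130} \approx 0.10443$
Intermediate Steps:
$Q{\left(L \right)} = -30$
$O{\left(C,I \right)} = -2 + \sqrt{-1 + C}$
$H = -2 + \sqrt{134}$ ($H = -2 + \sqrt{-1 + 135} = -2 + \sqrt{134} \approx 9.5758$)
$\frac{1}{H} = \frac{1}{-2 + \sqrt{134}}$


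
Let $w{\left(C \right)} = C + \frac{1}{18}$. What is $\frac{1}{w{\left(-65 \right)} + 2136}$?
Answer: $\frac{18}{37279} \approx 0.00048285$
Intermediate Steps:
$w{\left(C \right)} = \frac{1}{18} + C$ ($w{\left(C \right)} = C + \frac{1}{18} = \frac{1}{18} + C$)
$\frac{1}{w{\left(-65 \right)} + 2136} = \frac{1}{\left(\frac{1}{18} - 65\right) + 2136} = \frac{1}{- \frac{1169}{18} + 2136} = \frac{1}{\frac{37279}{18}} = \frac{18}{37279}$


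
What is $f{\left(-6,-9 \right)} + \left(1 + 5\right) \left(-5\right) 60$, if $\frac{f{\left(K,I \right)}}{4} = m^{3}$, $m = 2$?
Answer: $-1768$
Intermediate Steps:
$f{\left(K,I \right)} = 32$ ($f{\left(K,I \right)} = 4 \cdot 2^{3} = 4 \cdot 8 = 32$)
$f{\left(-6,-9 \right)} + \left(1 + 5\right) \left(-5\right) 60 = 32 + \left(1 + 5\right) \left(-5\right) 60 = 32 + 6 \left(-5\right) 60 = 32 - 1800 = -1768$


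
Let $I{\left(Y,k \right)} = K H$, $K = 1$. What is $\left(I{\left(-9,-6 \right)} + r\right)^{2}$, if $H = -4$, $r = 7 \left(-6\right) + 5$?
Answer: $1681$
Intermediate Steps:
$r = -37$ ($r = -42 + 5 = -37$)
$I{\left(Y,k \right)} = -4$ ($I{\left(Y,k \right)} = 1 \left(-4\right) = -4$)
$\left(I{\left(-9,-6 \right)} + r\right)^{2} = \left(-4 - 37\right)^{2} = \left(-41\right)^{2} = 1681$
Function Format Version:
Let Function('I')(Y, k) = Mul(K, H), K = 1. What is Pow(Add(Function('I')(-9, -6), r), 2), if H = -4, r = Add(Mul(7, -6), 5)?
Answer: 1681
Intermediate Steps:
r = -37 (r = Add(-42, 5) = -37)
Function('I')(Y, k) = -4 (Function('I')(Y, k) = Mul(1, -4) = -4)
Pow(Add(Function('I')(-9, -6), r), 2) = Pow(Add(-4, -37), 2) = Pow(-41, 2) = 1681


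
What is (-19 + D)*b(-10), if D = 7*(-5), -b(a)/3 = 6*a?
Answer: -9720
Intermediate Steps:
b(a) = -18*a
D = -35
(-19 + D)*b(-10) = (-19 - 35)*(-18*(-10)) = -54*180 = -9720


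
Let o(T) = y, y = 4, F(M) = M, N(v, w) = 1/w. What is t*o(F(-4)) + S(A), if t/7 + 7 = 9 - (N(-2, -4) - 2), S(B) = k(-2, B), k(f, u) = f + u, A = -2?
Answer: 115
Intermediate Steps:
o(T) = 4
S(B) = -2 + B
t = 119/4 (t = -49 + 7*(9 - (1/(-4) - 2)) = -49 + 7*(9 - (-¼ - 2)) = -49 + 7*(9 - 1*(-9/4)) = -49 + 7*(9 + 9/4) = -49 + 7*(45/4) = -49 + 315/4 = 119/4 ≈ 29.750)
t*o(F(-4)) + S(A) = (119/4)*4 + (-2 - 2) = 119 - 4 = 115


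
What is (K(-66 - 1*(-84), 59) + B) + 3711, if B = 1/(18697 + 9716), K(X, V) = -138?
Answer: 101519650/28413 ≈ 3573.0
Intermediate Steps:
B = 1/28413 ≈ 3.5195e-5
(K(-66 - 1*(-84), 59) + B) + 3711 = (-138 + 1/28413) + 3711 = -3920993/28413 + 3711 = 101519650/28413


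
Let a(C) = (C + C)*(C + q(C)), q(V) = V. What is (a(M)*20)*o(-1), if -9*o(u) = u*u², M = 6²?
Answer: 11520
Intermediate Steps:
M = 36
o(u) = -u³/9 (o(u) = -u*u²/9 = -u³/9)
a(C) = 4*C² (a(C) = (C + C)*(C + C) = (2*C)*(2*C) = 4*C²)
(a(M)*20)*o(-1) = ((4*36²)*20)*(-⅑*(-1)³) = ((4*1296)*20)*(-⅑*(-1)) = (5184*20)*(⅑) = 103680*(⅑) = 11520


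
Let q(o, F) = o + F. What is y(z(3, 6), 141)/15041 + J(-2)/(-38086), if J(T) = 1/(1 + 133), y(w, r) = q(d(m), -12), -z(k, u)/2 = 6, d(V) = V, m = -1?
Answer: -5104681/5904777268 ≈ -0.00086450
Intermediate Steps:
z(k, u) = -12 (z(k, u) = -2*6 = -12)
q(o, F) = F + o
y(w, r) = -13 (y(w, r) = -12 - 1 = -13)
J(T) = 1/134
y(z(3, 6), 141)/15041 + J(-2)/(-38086) = -13/15041 + (1/134)/(-38086) = -13*1/15041 + (1/134)*(-1/38086) = -1/1157 - 1/5103524 = -5104681/5904777268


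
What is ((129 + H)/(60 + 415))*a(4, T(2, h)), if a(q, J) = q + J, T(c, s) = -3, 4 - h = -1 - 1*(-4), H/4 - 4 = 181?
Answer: 869/475 ≈ 1.8295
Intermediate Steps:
H = 740 (H = 16 + 4*181 = 16 + 724 = 740)
h = 1 (h = 4 - (-1 - 1*(-4)) = 4 - (-1 + 4) = 4 - 1*3 = 4 - 3 = 1)
a(q, J) = J + q
((129 + H)/(60 + 415))*a(4, T(2, h)) = ((129 + 740)/(60 + 415))*(-3 + 4) = (869/475)*1 = 869/475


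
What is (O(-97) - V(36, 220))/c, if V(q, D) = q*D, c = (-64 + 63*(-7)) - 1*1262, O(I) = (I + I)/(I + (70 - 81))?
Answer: 13793/3078 ≈ 4.4812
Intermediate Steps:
O(I) = 2*I/(-11 + I) (O(I) = (2*I)/(I - 11) = (2*I)/(-11 + I) = 2*I/(-11 + I))
c = -1767 (c = (-64 - 441) - 1262 = -505 - 1262 = -1767)
V(q, D) = D*q
(O(-97) - V(36, 220))/c = (2*(-97)/(-11 - 97) - 220*36)/(-1767) = (2*(-97)/(-108) - 1*7920)*(-1/1767) = (2*(-97)*(-1/108) - 7920)*(-1/1767) = (97/54 - 7920)*(-1/1767) = -427583/54*(-1/1767) = 13793/3078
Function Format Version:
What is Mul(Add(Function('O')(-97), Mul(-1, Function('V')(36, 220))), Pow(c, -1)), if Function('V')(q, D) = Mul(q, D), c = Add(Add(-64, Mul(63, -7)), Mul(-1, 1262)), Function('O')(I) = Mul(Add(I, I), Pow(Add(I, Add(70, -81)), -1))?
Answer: Rational(13793, 3078) ≈ 4.4812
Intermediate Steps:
Function('O')(I) = Mul(2, I, Pow(Add(-11, I), -1)) (Function('O')(I) = Mul(Mul(2, I), Pow(Add(I, -11), -1)) = Mul(Mul(2, I), Pow(Add(-11, I), -1)) = Mul(2, I, Pow(Add(-11, I), -1)))
c = -1767 (c = Add(Add(-64, -441), -1262) = Add(-505, -1262) = -1767)
Function('V')(q, D) = Mul(D, q)
Mul(Add(Function('O')(-97), Mul(-1, Function('V')(36, 220))), Pow(c, -1)) = Mul(Add(Mul(2, -97, Pow(Add(-11, -97), -1)), Mul(-1, Mul(220, 36))), Pow(-1767, -1)) = Mul(Add(Mul(2, -97, Pow(-108, -1)), Mul(-1, 7920)), Rational(-1, 1767)) = Mul(Add(Mul(2, -97, Rational(-1, 108)), -7920), Rational(-1, 1767)) = Mul(Add(Rational(97, 54), -7920), Rational(-1, 1767)) = Mul(Rational(-427583, 54), Rational(-1, 1767)) = Rational(13793, 3078)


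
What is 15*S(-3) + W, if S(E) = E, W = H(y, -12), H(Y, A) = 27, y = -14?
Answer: -18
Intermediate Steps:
W = 27
15*S(-3) + W = 15*(-3) + 27 = -45 + 27 = -18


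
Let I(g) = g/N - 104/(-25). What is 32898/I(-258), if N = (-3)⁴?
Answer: 11103075/329 ≈ 33748.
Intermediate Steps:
N = 81
I(g) = 104/25 + g/81 (I(g) = g/81 - 104/(-25) = g*(1/81) - 104*(-1/25) = g/81 + 104/25 = 104/25 + g/81)
32898/I(-258) = 32898/(104/25 + (1/81)*(-258)) = 32898/(104/25 - 86/27) = 32898/(658/675) = 32898*(675/658) = 11103075/329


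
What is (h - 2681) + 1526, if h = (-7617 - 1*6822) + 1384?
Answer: -14210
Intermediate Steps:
h = -13055 (h = (-7617 - 6822) + 1384 = -14439 + 1384 = -13055)
(h - 2681) + 1526 = (-13055 - 2681) + 1526 = -15736 + 1526 = -14210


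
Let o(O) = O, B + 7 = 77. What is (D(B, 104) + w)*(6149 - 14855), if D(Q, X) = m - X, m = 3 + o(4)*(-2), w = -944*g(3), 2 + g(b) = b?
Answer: 9167418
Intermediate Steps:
B = 70 (B = -7 + 77 = 70)
g(b) = -2 + b
w = -944 (w = -944*(-2 + 3) = -944*1 = -944)
m = -5 (m = 3 + 4*(-2) = 3 - 8 = -5)
D(Q, X) = -5 - X
(D(B, 104) + w)*(6149 - 14855) = ((-5 - 1*104) - 944)*(6149 - 14855) = ((-5 - 104) - 944)*(-8706) = (-109 - 944)*(-8706) = -1053*(-8706) = 9167418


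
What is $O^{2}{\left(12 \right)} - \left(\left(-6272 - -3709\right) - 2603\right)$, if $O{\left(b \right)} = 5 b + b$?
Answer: $10350$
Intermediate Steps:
$O{\left(b \right)} = 6 b$
$O^{2}{\left(12 \right)} - \left(\left(-6272 - -3709\right) - 2603\right) = \left(6 \cdot 12\right)^{2} - \left(\left(-6272 - -3709\right) - 2603\right) = 72^{2} - \left(\left(-6272 + 3709\right) - 2603\right) = 5184 - \left(-2563 - 2603\right) = 5184 - -5166 = 5184 + 5166 = 10350$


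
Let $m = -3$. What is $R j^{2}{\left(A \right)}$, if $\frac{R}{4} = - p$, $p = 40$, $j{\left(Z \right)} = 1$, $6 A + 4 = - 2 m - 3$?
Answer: $-160$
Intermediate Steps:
$A = - \frac{1}{6}$ ($A = - \frac{2}{3} + \frac{\left(-2\right) \left(-3\right) - 3}{6} = - \frac{2}{3} + \frac{6 - 3}{6} = - \frac{2}{3} + \frac{1}{6} \cdot 3 = - \frac{2}{3} + \frac{1}{2} = - \frac{1}{6} \approx -0.16667$)
$R = -160$ ($R = 4 \left(\left(-1\right) 40\right) = 4 \left(-40\right) = -160$)
$R j^{2}{\left(A \right)} = - 160 \cdot 1^{2} = \left(-160\right) 1 = -160$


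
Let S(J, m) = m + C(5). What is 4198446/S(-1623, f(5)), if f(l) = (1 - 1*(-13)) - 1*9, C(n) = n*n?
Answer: 699741/5 ≈ 1.3995e+5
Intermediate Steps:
C(n) = n**2
f(l) = 5 (f(l) = (1 + 13) - 9 = 14 - 9 = 5)
S(J, m) = 25 + m (S(J, m) = m + 5**2 = m + 25 = 25 + m)
4198446/S(-1623, f(5)) = 4198446/(25 + 5) = 4198446/30 = 4198446*(1/30) = 699741/5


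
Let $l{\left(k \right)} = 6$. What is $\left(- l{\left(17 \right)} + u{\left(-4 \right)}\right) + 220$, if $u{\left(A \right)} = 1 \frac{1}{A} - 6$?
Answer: $\frac{831}{4} \approx 207.75$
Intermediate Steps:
$u{\left(A \right)} = -6 + \frac{1}{A}$ ($u{\left(A \right)} = \frac{1}{A} - 6 = -6 + \frac{1}{A}$)
$\left(- l{\left(17 \right)} + u{\left(-4 \right)}\right) + 220 = \left(\left(-1\right) 6 - \left(6 - \frac{1}{-4}\right)\right) + 220 = \left(-6 - \frac{25}{4}\right) + 220 = - \frac{49}{4} + 220 = \frac{831}{4}$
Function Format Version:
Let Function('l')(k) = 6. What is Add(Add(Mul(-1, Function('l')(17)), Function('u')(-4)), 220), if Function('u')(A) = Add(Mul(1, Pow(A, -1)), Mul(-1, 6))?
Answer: Rational(831, 4) ≈ 207.75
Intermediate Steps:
Function('u')(A) = Add(-6, Pow(A, -1)) (Function('u')(A) = Add(Pow(A, -1), -6) = Add(-6, Pow(A, -1)))
Add(Add(Mul(-1, Function('l')(17)), Function('u')(-4)), 220) = Add(Add(Mul(-1, 6), Add(-6, Pow(-4, -1))), 220) = Add(Add(-6, Add(-6, Rational(-1, 4))), 220) = Add(Add(-6, Rational(-25, 4)), 220) = Add(Rational(-49, 4), 220) = Rational(831, 4)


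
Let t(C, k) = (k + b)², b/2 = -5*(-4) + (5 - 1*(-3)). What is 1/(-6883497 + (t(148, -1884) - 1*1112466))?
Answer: -1/4654379 ≈ -2.1485e-7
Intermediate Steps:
b = 56 (b = 2*(-5*(-4) + (5 - 1*(-3))) = 2*(20 + (5 + 3)) = 2*(20 + 8) = 2*28 = 56)
t(C, k) = (56 + k)² (t(C, k) = (k + 56)² = (56 + k)²)
1/(-6883497 + (t(148, -1884) - 1*1112466)) = 1/(-6883497 + ((56 - 1884)² - 1*1112466)) = 1/(-6883497 + ((-1828)² - 1112466)) = 1/(-6883497 + (3341584 - 1112466)) = 1/(-6883497 + 2229118) = 1/(-4654379) = -1/4654379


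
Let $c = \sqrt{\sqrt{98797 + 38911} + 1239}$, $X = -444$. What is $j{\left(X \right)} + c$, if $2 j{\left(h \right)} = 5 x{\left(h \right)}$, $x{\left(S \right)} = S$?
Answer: $-1110 + \sqrt{1239 + 2 \sqrt{34427}} \approx -1069.9$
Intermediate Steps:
$j{\left(h \right)} = \frac{5 h}{2}$
$c = \sqrt{1239 + 2 \sqrt{34427}}$ ($c = \sqrt{\sqrt{137708} + 1239} = \sqrt{2 \sqrt{34427} + 1239} = \sqrt{1239 + 2 \sqrt{34427}} \approx 40.126$)
$j{\left(X \right)} + c = \frac{5}{2} \left(-444\right) + \sqrt{1239 + 2 \sqrt{34427}} = -1110 + \sqrt{1239 + 2 \sqrt{34427}}$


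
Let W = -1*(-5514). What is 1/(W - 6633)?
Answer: -1/1119 ≈ -0.00089366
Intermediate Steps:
W = 5514
1/(W - 6633) = 1/(5514 - 6633) = 1/(-1119) = -1/1119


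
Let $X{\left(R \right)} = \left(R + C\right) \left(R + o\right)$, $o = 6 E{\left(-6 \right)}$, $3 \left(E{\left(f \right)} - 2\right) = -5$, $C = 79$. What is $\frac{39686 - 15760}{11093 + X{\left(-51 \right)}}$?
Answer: $\frac{23926}{9721} \approx 2.4613$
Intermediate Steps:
$E{\left(f \right)} = \frac{1}{3}$ ($E{\left(f \right)} = 2 + \frac{1}{3} \left(-5\right) = 2 - \frac{5}{3} = \frac{1}{3}$)
$o = 2$ ($o = 6 \cdot \frac{1}{3} = 2$)
$X{\left(R \right)} = \left(2 + R\right) \left(79 + R\right)$ ($X{\left(R \right)} = \left(R + 79\right) \left(R + 2\right) = \left(79 + R\right) \left(2 + R\right) = \left(2 + R\right) \left(79 + R\right)$)
$\frac{39686 - 15760}{11093 + X{\left(-51 \right)}} = \frac{39686 - 15760}{11093 + \left(158 + \left(-51\right)^{2} + 81 \left(-51\right)\right)} = \frac{23926}{11093 + \left(158 + 2601 - 4131\right)} = \frac{23926}{11093 - 1372} = \frac{23926}{9721}$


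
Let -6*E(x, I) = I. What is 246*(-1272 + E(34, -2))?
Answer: -312830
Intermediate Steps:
E(x, I) = -I/6
246*(-1272 + E(34, -2)) = 246*(-1272 - ⅙*(-2)) = 246*(-1272 + ⅓) = 246*(-3815/3) = -312830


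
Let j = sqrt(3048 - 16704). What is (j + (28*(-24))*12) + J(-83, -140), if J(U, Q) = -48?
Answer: -8112 + 2*I*sqrt(3414) ≈ -8112.0 + 116.86*I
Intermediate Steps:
j = 2*I*sqrt(3414) (j = sqrt(-13656) = 2*I*sqrt(3414) ≈ 116.86*I)
(j + (28*(-24))*12) + J(-83, -140) = (2*I*sqrt(3414) + (28*(-24))*12) - 48 = (2*I*sqrt(3414) - 672*12) - 48 = (2*I*sqrt(3414) - 8064) - 48 = (-8064 + 2*I*sqrt(3414)) - 48 = -8112 + 2*I*sqrt(3414)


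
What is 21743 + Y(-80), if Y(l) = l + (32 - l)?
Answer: 21775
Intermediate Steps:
Y(l) = 32
21743 + Y(-80) = 21743 + 32 = 21775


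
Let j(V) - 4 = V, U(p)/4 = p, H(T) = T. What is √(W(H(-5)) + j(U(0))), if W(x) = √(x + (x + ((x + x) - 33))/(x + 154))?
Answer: √(88804 + 149*I*√118157)/149 ≈ 2.0758 + 0.55569*I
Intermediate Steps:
U(p) = 4*p
j(V) = 4 + V
W(x) = √(x + (-33 + 3*x)/(154 + x)) (W(x) = √(x + (x + (2*x - 33))/(154 + x)) = √(x + (x + (-33 + 2*x))/(154 + x)) = √(x + (-33 + 3*x)/(154 + x)))
√(W(H(-5)) + j(U(0))) = √(√((-33 + (-5)² + 157*(-5))/(154 - 5)) + (4 + 4*0)) = √(√((-33 + 25 - 785)/149) + (4 + 0)) = √(√((1/149)*(-793)) + 4) = √(√(-793/149) + 4) = √(I*√118157/149 + 4) = √(4 + I*√118157/149)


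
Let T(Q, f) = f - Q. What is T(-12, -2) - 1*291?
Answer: -281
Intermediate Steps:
T(-12, -2) - 1*291 = (-2 - 1*(-12)) - 1*291 = (-2 + 12) - 291 = 10 - 291 = -281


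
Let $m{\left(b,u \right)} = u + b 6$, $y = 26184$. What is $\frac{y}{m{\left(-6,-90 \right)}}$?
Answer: $- \frac{4364}{21} \approx -207.81$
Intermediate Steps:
$m{\left(b,u \right)} = u + 6 b$
$\frac{y}{m{\left(-6,-90 \right)}} = \frac{26184}{-90 + 6 \left(-6\right)} = \frac{26184}{-90 - 36} = \frac{26184}{-126} = 26184 \left(- \frac{1}{126}\right) = - \frac{4364}{21}$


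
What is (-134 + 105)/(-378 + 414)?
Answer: -29/36 ≈ -0.80556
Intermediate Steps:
(-134 + 105)/(-378 + 414) = -29/36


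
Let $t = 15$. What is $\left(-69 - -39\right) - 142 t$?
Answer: $-2160$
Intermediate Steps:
$\left(-69 - -39\right) - 142 t = \left(-69 - -39\right) - 2130 = \left(-69 + 39\right) - 2130 = -30 - 2130 = -2160$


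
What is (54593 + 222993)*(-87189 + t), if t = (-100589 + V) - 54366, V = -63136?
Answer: -84741454080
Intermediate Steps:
t = -218091 (t = (-100589 - 63136) - 54366 = -163725 - 54366 = -218091)
(54593 + 222993)*(-87189 + t) = (54593 + 222993)*(-87189 - 218091) = 277586*(-305280) = -84741454080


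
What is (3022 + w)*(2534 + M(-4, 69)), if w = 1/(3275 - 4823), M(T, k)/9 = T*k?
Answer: 116951375/774 ≈ 1.5110e+5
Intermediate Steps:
M(T, k) = 9*T*k (M(T, k) = 9*(T*k) = 9*T*k)
w = -1/1548 (w = 1/(-1548) = -1/1548 ≈ -0.00064600)
(3022 + w)*(2534 + M(-4, 69)) = (3022 - 1/1548)*(2534 + 9*(-4)*69) = 4678055*(2534 - 2484)/1548 = (4678055/1548)*50 = 116951375/774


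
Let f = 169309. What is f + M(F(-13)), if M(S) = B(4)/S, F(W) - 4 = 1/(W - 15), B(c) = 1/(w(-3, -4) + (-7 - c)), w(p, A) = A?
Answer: 281899457/1665 ≈ 1.6931e+5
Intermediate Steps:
B(c) = 1/(-11 - c) (B(c) = 1/(-4 + (-7 - c)) = 1/(-11 - c))
F(W) = 4 + 1/(-15 + W) (F(W) = 4 + 1/(W - 15) = 4 + 1/(-15 + W))
M(S) = -1/(15*S) (M(S) = (-1/(11 + 4))/S = (-1/15)/S = (-1*1/15)/S = -1/(15*S))
f + M(F(-13)) = 169309 - (-15 - 13)/(-59 + 4*(-13))/15 = 169309 - (-28/(-59 - 52))/15 = 169309 - 1/(15*((-1/28*(-111)))) = 169309 - 1/(15*111/28) = 169309 - 1/15*28/111 = 169309 - 28/1665 = 281899457/1665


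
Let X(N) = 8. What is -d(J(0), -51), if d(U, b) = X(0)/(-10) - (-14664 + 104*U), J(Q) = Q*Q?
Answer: -73316/5 ≈ -14663.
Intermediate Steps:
J(Q) = Q²
d(U, b) = 73316/5 - 104*U (d(U, b) = 8/(-10) - (-14664 + 104*U) = 8*(-⅒) - (-14664 + 104*U) = -⅘ - 104*(-141 + U) = -⅘ + (14664 - 104*U) = 73316/5 - 104*U)
-d(J(0), -51) = -(73316/5 - 104*0²) = -(73316/5 - 104*0) = -(73316/5 + 0) = -1*73316/5 = -73316/5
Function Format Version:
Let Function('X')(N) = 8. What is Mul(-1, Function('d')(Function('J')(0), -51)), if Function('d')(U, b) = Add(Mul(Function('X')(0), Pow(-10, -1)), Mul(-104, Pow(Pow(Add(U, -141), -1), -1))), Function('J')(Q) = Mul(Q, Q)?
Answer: Rational(-73316, 5) ≈ -14663.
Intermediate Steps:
Function('J')(Q) = Pow(Q, 2)
Function('d')(U, b) = Add(Rational(73316, 5), Mul(-104, U)) (Function('d')(U, b) = Add(Mul(8, Pow(-10, -1)), Mul(-104, Pow(Pow(Add(U, -141), -1), -1))) = Add(Mul(8, Rational(-1, 10)), Mul(-104, Pow(Pow(Add(-141, U), -1), -1))) = Add(Rational(-4, 5), Mul(-104, Add(-141, U))) = Add(Rational(-4, 5), Add(14664, Mul(-104, U))) = Add(Rational(73316, 5), Mul(-104, U)))
Mul(-1, Function('d')(Function('J')(0), -51)) = Mul(-1, Add(Rational(73316, 5), Mul(-104, Pow(0, 2)))) = Mul(-1, Add(Rational(73316, 5), Mul(-104, 0))) = Mul(-1, Add(Rational(73316, 5), 0)) = Mul(-1, Rational(73316, 5)) = Rational(-73316, 5)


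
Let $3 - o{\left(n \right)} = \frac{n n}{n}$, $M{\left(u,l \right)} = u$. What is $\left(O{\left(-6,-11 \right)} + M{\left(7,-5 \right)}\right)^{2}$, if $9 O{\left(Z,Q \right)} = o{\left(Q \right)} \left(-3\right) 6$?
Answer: $441$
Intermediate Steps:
$o{\left(n \right)} = 3 - n$ ($o{\left(n \right)} = 3 - \frac{n n}{n} = 3 - \frac{n^{2}}{n} = 3 - n$)
$O{\left(Z,Q \right)} = -6 + 2 Q$ ($O{\left(Z,Q \right)} = \frac{\left(3 - Q\right) \left(-3\right) 6}{9} = \frac{\left(-9 + 3 Q\right) 6}{9} = \frac{-54 + 18 Q}{9} = -6 + 2 Q$)
$\left(O{\left(-6,-11 \right)} + M{\left(7,-5 \right)}\right)^{2} = \left(\left(-6 + 2 \left(-11\right)\right) + 7\right)^{2} = \left(\left(-6 - 22\right) + 7\right)^{2} = \left(-28 + 7\right)^{2} = \left(-21\right)^{2} = 441$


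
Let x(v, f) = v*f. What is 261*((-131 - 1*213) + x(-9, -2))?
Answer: -85086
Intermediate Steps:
x(v, f) = f*v
261*((-131 - 1*213) + x(-9, -2)) = 261*((-131 - 1*213) - 2*(-9)) = 261*((-131 - 213) + 18) = 261*(-344 + 18) = 261*(-326) = -85086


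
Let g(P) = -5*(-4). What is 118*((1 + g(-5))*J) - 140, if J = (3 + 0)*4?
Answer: 29596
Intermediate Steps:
J = 12 (J = 3*4 = 12)
g(P) = 20
118*((1 + g(-5))*J) - 140 = 118*((1 + 20)*12) - 140 = 118*(21*12) - 140 = 118*252 - 140 = 29736 - 140 = 29596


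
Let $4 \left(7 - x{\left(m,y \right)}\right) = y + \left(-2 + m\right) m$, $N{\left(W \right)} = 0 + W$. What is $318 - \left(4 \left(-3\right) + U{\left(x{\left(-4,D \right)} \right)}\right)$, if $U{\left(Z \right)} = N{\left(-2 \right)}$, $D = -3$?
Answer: $332$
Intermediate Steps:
$N{\left(W \right)} = W$
$x{\left(m,y \right)} = 7 - \frac{y}{4} - \frac{m \left(-2 + m\right)}{4}$ ($x{\left(m,y \right)} = 7 - \frac{y + \left(-2 + m\right) m}{4} = 7 - \frac{y + m \left(-2 + m\right)}{4} = 7 - \left(\frac{y}{4} + \frac{m \left(-2 + m\right)}{4}\right) = 7 - \frac{y}{4} - \frac{m \left(-2 + m\right)}{4}$)
$U{\left(Z \right)} = -2$
$318 - \left(4 \left(-3\right) + U{\left(x{\left(-4,D \right)} \right)}\right) = 318 - \left(4 \left(-3\right) - 2\right) = 318 - \left(-12 - 2\right) = 318 - -14 = 318 + 14 = 332$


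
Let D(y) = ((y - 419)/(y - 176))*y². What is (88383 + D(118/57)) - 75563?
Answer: 206635308190/16105293 ≈ 12830.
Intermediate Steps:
D(y) = y²*(-419 + y)/(-176 + y) (D(y) = ((-419 + y)/(-176 + y))*y² = y²*(-419 + y)/(-176 + y))
(88383 + D(118/57)) - 75563 = (88383 + (118/57)²*(-419 + 118/57)/(-176 + 118/57)) - 75563 = (88383 + (13924/3249)*(-23765/57)/(-9914/57)) - 75563 = (88383 + (13924/3249)*(-57/9914)*(-23765/57)) - 75563 = (88383 + 165451930/16105293) - 75563 = 1423599563149/16105293 - 75563 = 206635308190/16105293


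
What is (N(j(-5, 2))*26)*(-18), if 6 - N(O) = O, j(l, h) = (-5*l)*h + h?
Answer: 21528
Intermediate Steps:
j(l, h) = h - 5*h*l (j(l, h) = -5*h*l + h = h - 5*h*l)
N(O) = 6 - O
(N(j(-5, 2))*26)*(-18) = ((6 - 2*(1 - 5*(-5)))*26)*(-18) = ((6 - 2*(1 + 25))*26)*(-18) = ((6 - 2*26)*26)*(-18) = ((6 - 1*52)*26)*(-18) = ((6 - 52)*26)*(-18) = -46*26*(-18) = -1196*(-18) = 21528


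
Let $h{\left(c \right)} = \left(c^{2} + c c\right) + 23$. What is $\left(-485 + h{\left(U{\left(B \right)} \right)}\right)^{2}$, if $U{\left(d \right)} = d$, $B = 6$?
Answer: $152100$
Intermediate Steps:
$h{\left(c \right)} = 23 + 2 c^{2}$ ($h{\left(c \right)} = \left(c^{2} + c^{2}\right) + 23 = 2 c^{2} + 23 = 23 + 2 c^{2}$)
$\left(-485 + h{\left(U{\left(B \right)} \right)}\right)^{2} = \left(-485 + \left(23 + 2 \cdot 6^{2}\right)\right)^{2} = \left(-485 + \left(23 + 2 \cdot 36\right)\right)^{2} = \left(-485 + \left(23 + 72\right)\right)^{2} = \left(-485 + 95\right)^{2} = \left(-390\right)^{2} = 152100$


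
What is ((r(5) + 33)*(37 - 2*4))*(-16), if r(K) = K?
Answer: -17632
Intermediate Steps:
((r(5) + 33)*(37 - 2*4))*(-16) = ((5 + 33)*(37 - 2*4))*(-16) = (38*(37 - 8))*(-16) = (38*29)*(-16) = 1102*(-16) = -17632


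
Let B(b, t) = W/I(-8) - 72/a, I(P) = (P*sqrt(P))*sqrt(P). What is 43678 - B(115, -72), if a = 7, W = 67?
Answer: 19571883/448 ≈ 43687.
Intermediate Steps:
I(P) = P**2 (I(P) = P**(3/2)*sqrt(P) = P**2)
B(b, t) = -4139/448 (B(b, t) = 67/((-8)**2) - 72/7 = 67/64 - 72*1/7 = 67*(1/64) - 72/7 = 67/64 - 72/7 = -4139/448)
43678 - B(115, -72) = 43678 - 1*(-4139/448) = 43678 + 4139/448 = 19571883/448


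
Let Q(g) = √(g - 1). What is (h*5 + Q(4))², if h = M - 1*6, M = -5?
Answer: (55 - √3)² ≈ 2837.5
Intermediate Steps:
Q(g) = √(-1 + g)
h = -11 (h = -5 - 1*6 = -5 - 6 = -11)
(h*5 + Q(4))² = (-11*5 + √(-1 + 4))² = (-55 + √3)²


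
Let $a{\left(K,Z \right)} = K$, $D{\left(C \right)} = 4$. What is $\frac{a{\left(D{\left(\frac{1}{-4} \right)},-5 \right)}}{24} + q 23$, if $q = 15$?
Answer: $\frac{2071}{6} \approx 345.17$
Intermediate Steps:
$\frac{a{\left(D{\left(\frac{1}{-4} \right)},-5 \right)}}{24} + q 23 = \frac{4}{24} + 15 \cdot 23 = 4 \cdot \frac{1}{24} + 345 = \frac{1}{6} + 345 = \frac{2071}{6}$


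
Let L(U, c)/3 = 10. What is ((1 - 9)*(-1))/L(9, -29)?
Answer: 4/15 ≈ 0.26667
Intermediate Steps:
L(U, c) = 30 (L(U, c) = 3*10 = 30)
((1 - 9)*(-1))/L(9, -29) = ((1 - 9)*(-1))/30 = -8*(-1)*(1/30) = 8*(1/30) = 4/15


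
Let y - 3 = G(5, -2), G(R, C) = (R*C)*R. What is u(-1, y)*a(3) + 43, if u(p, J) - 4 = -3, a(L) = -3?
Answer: 40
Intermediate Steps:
G(R, C) = C*R**2 (G(R, C) = (C*R)*R = C*R**2)
y = -47 (y = 3 - 2*5**2 = 3 - 2*25 = 3 - 50 = -47)
u(p, J) = 1 (u(p, J) = 4 - 3 = 1)
u(-1, y)*a(3) + 43 = 1*(-3) + 43 = -3 + 43 = 40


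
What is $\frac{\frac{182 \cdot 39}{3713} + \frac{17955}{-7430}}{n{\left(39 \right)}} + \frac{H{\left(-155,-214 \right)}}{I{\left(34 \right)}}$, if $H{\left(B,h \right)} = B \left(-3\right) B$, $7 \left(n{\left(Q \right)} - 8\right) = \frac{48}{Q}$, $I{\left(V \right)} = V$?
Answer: $- \frac{49313150142395}{23261855888} \approx -2119.9$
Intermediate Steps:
$n{\left(Q \right)} = 8 + \frac{48}{7 Q}$ ($n{\left(Q \right)} = 8 + \frac{48 \frac{1}{Q}}{7} = 8 + \frac{48}{7 Q}$)
$H{\left(B,h \right)} = - 3 B^{2}$ ($H{\left(B,h \right)} = - 3 B B = - 3 B^{2}$)
$\frac{\frac{182 \cdot 39}{3713} + \frac{17955}{-7430}}{n{\left(39 \right)}} + \frac{H{\left(-155,-214 \right)}}{I{\left(34 \right)}} = \frac{\frac{182 \cdot 39}{3713} + \frac{17955}{-7430}}{8 + \frac{48}{7 \cdot 39}} + \frac{\left(-3\right) \left(-155\right)^{2}}{34} = \frac{7098 \cdot \frac{1}{3713} + 17955 \left(- \frac{1}{7430}\right)}{8 + \frac{48}{7} \cdot \frac{1}{39}} + \left(-3\right) 24025 \cdot \frac{1}{34} = \frac{\frac{7098}{3713} - \frac{3591}{1486}}{8 + \frac{16}{91}} - \frac{72075}{34} = - \frac{2785755}{5517518 \cdot \frac{744}{91}} - \frac{72075}{34} = \left(- \frac{2785755}{5517518}\right) \frac{91}{744} - \frac{72075}{34} = - \frac{84501235}{1368344464} - \frac{72075}{34} = - \frac{49313150142395}{23261855888}$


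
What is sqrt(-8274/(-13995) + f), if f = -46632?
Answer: I*sqrt(1014803210130)/4665 ≈ 215.94*I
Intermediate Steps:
sqrt(-8274/(-13995) + f) = sqrt(-8274/(-13995) - 46632) = sqrt(-8274*(-1/13995) - 46632) = sqrt(2758/4665 - 46632) = sqrt(-217535522/4665) = I*sqrt(1014803210130)/4665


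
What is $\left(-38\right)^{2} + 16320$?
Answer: $17764$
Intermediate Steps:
$\left(-38\right)^{2} + 16320 = 1444 + 16320 = 17764$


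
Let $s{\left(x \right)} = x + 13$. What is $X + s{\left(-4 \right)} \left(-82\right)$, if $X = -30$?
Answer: $-768$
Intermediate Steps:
$s{\left(x \right)} = 13 + x$
$X + s{\left(-4 \right)} \left(-82\right) = -30 + \left(13 - 4\right) \left(-82\right) = -30 + 9 \left(-82\right) = -30 - 738 = -768$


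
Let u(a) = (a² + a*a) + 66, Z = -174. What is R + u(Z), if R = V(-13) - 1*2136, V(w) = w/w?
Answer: 58483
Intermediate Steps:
V(w) = 1
R = -2135 (R = 1 - 1*2136 = 1 - 2136 = -2135)
u(a) = 66 + 2*a² (u(a) = (a² + a²) + 66 = 2*a² + 66 = 66 + 2*a²)
R + u(Z) = -2135 + (66 + 2*(-174)²) = -2135 + (66 + 2*30276) = -2135 + (66 + 60552) = -2135 + 60618 = 58483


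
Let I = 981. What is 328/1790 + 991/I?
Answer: 1047829/877995 ≈ 1.1934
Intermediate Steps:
328/1790 + 991/I = 328/1790 + 991/981 = 328*(1/1790) + 991*(1/981) = 164/895 + 991/981 = 1047829/877995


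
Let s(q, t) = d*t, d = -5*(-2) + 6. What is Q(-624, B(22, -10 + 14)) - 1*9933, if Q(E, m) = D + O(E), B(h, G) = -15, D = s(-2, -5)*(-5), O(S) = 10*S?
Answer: -15773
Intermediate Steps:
d = 16 (d = 10 + 6 = 16)
s(q, t) = 16*t
D = 400 (D = (16*(-5))*(-5) = -80*(-5) = 400)
Q(E, m) = 400 + 10*E
Q(-624, B(22, -10 + 14)) - 1*9933 = (400 + 10*(-624)) - 1*9933 = (400 - 6240) - 9933 = -5840 - 9933 = -15773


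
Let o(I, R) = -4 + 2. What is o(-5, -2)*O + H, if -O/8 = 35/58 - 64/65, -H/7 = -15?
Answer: 186429/1885 ≈ 98.901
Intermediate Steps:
o(I, R) = -2
H = 105 (H = -7*(-15) = 105)
O = 5748/1885 (O = -8*(35/58 - 64/65) = -8*(-1437/3770) = 5748/1885 ≈ 3.0493)
o(-5, -2)*O + H = -2*5748/1885 + 105 = -11496/1885 + 105 = 186429/1885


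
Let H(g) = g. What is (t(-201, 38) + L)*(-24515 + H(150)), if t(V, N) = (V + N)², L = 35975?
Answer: -1523884560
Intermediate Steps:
t(V, N) = (N + V)²
(t(-201, 38) + L)*(-24515 + H(150)) = ((38 - 201)² + 35975)*(-24515 + 150) = ((-163)² + 35975)*(-24365) = (26569 + 35975)*(-24365) = 62544*(-24365) = -1523884560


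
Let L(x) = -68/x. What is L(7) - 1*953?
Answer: -6739/7 ≈ -962.71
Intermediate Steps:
L(7) - 1*953 = -68/7 - 1*953 = -68*⅐ - 953 = -68/7 - 953 = -6739/7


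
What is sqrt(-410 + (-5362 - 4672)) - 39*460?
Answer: -17940 + 2*I*sqrt(2611) ≈ -17940.0 + 102.2*I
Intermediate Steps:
sqrt(-410 + (-5362 - 4672)) - 39*460 = sqrt(-410 - 10034) - 17940 = sqrt(-10444) - 17940 = 2*I*sqrt(2611) - 17940 = -17940 + 2*I*sqrt(2611)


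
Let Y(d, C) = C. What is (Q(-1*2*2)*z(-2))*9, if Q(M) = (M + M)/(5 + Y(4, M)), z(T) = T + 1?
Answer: 72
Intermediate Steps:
z(T) = 1 + T
Q(M) = 2*M/(5 + M) (Q(M) = (M + M)/(5 + M) = (2*M)/(5 + M) = 2*M/(5 + M))
(Q(-1*2*2)*z(-2))*9 = ((2*(-1*2*2)/(5 - 1*2*2))*(1 - 2))*9 = ((2*(-2*2)/(5 - 2*2))*(-1))*9 = ((2*(-4)/(5 - 4))*(-1))*9 = ((2*(-4)/1)*(-1))*9 = ((2*(-4)*1)*(-1))*9 = -8*(-1)*9 = 8*9 = 72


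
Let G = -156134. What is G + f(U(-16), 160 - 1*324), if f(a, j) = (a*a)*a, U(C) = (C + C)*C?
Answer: 134061594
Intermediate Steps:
U(C) = 2*C² (U(C) = (2*C)*C = 2*C²)
f(a, j) = a³ (f(a, j) = a²*a = a³)
G + f(U(-16), 160 - 1*324) = -156134 + (2*(-16)²)³ = -156134 + (2*256)³ = -156134 + 512³ = -156134 + 134217728 = 134061594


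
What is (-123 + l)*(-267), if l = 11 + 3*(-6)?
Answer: 34710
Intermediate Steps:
l = -7 (l = 11 - 18 = -7)
(-123 + l)*(-267) = (-123 - 7)*(-267) = -130*(-267) = 34710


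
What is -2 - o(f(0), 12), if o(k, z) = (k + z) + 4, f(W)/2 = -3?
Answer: -12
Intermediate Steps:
f(W) = -6 (f(W) = 2*(-3) = -6)
o(k, z) = 4 + k + z
-2 - o(f(0), 12) = -2 - (4 - 6 + 12) = -2 - 1*10 = -2 - 10 = -12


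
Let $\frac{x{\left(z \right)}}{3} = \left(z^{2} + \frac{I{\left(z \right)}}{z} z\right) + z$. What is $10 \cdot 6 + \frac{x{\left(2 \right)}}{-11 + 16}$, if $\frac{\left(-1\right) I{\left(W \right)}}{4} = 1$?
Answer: $\frac{306}{5} \approx 61.2$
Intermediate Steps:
$I{\left(W \right)} = -4$ ($I{\left(W \right)} = \left(-4\right) 1 = -4$)
$x{\left(z \right)} = -12 + 3 z + 3 z^{2}$ ($x{\left(z \right)} = 3 \left(\left(z^{2} + - \frac{4}{z} z\right) + z\right) = 3 \left(\left(z^{2} - 4\right) + z\right) = 3 \left(\left(-4 + z^{2}\right) + z\right) = 3 \left(-4 + z + z^{2}\right) = -12 + 3 z + 3 z^{2}$)
$10 \cdot 6 + \frac{x{\left(2 \right)}}{-11 + 16} = 10 \cdot 6 + \frac{-12 + 3 \cdot 2 + 3 \cdot 2^{2}}{-11 + 16} = 60 + \frac{-12 + 6 + 3 \cdot 4}{5} = 60 + \left(-12 + 6 + 12\right) \frac{1}{5} = 60 + 6 \cdot \frac{1}{5} = 60 + \frac{6}{5} = \frac{306}{5}$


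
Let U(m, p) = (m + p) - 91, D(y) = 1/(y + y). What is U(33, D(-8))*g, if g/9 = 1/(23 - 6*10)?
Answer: 8361/592 ≈ 14.123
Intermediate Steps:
D(y) = 1/(2*y)
U(m, p) = -91 + m + p
g = -9/37 (g = 9/(23 - 6*10) = 9/(23 - 60) = 9/(-37) = 9*(-1/37) = -9/37 ≈ -0.24324)
U(33, D(-8))*g = (-91 + 33 + (½)/(-8))*(-9/37) = (-91 + 33 + (½)*(-⅛))*(-9/37) = (-91 + 33 - 1/16)*(-9/37) = -929/16*(-9/37) = 8361/592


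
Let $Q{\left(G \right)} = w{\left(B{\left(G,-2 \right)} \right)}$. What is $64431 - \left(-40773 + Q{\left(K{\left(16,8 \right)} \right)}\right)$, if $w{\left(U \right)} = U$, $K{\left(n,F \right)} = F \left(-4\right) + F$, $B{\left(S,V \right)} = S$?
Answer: $105228$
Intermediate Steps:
$K{\left(n,F \right)} = - 3 F$ ($K{\left(n,F \right)} = - 4 F + F = - 3 F$)
$Q{\left(G \right)} = G$
$64431 - \left(-40773 + Q{\left(K{\left(16,8 \right)} \right)}\right) = 64431 - \left(-40773 - 24\right) = 64431 - -40797 = 64431 + 40797 = 105228$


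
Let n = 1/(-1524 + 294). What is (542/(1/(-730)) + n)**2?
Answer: 236839708552563601/1512900 ≈ 1.5655e+11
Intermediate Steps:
n = -1/1230 (n = 1/(-1230) = -1/1230 ≈ -0.00081301)
(542/(1/(-730)) + n)**2 = (542/(1/(-730)) - 1/1230)**2 = (542/(-1/730) - 1/1230)**2 = (542*(-730) - 1/1230)**2 = (-395660 - 1/1230)**2 = (-486661801/1230)**2 = 236839708552563601/1512900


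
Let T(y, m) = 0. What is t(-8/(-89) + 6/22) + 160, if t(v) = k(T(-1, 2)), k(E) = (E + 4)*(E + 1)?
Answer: 164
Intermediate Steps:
k(E) = (1 + E)*(4 + E) (k(E) = (4 + E)*(1 + E) = (1 + E)*(4 + E))
t(v) = 4 (t(v) = 4 + 0² + 5*0 = 4 + 0 + 0 = 4)
t(-8/(-89) + 6/22) + 160 = 4 + 160 = 164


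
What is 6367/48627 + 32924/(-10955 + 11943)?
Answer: 401821486/12010869 ≈ 33.455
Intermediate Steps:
6367/48627 + 32924/(-10955 + 11943) = 6367*(1/48627) + 32924/988 = 6367/48627 + 32924*(1/988) = 6367/48627 + 8231/247 = 401821486/12010869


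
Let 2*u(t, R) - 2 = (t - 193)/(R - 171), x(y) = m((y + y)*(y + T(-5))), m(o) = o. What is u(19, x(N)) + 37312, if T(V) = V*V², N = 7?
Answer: 68021686/1823 ≈ 37313.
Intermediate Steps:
T(V) = V³
x(y) = 2*y*(-125 + y) (x(y) = (y + y)*(y + (-5)³) = (2*y)*(y - 125) = (2*y)*(-125 + y) = 2*y*(-125 + y))
u(t, R) = 1 + (-193 + t)/(2*(-171 + R)) (u(t, R) = 1 + ((t - 193)/(R - 171))/2 = 1 + ((-193 + t)/(-171 + R))/2 = 1 + (-193 + t)/(2*(-171 + R)))
u(19, x(N)) + 37312 = (-535 + 19 + 2*(2*7*(-125 + 7)))/(2*(-171 + 2*7*(-125 + 7))) + 37312 = (-535 + 19 + 2*(2*7*(-118)))/(2*(-171 + 2*7*(-118))) + 37312 = (-535 + 19 + 2*(-1652))/(2*(-171 - 1652)) + 37312 = (½)*(-535 + 19 - 3304)/(-1823) + 37312 = (½)*(-1/1823)*(-3820) + 37312 = 1910/1823 + 37312 = 68021686/1823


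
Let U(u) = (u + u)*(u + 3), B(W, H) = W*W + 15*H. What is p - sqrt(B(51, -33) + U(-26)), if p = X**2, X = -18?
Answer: 324 - sqrt(3302) ≈ 266.54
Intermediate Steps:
B(W, H) = W**2 + 15*H
U(u) = 2*u*(3 + u) (U(u) = (2*u)*(3 + u) = 2*u*(3 + u))
p = 324 (p = (-18)**2 = 324)
p - sqrt(B(51, -33) + U(-26)) = 324 - sqrt((51**2 + 15*(-33)) + 2*(-26)*(3 - 26)) = 324 - sqrt((2601 - 495) + 2*(-26)*(-23)) = 324 - sqrt(2106 + 1196) = 324 - sqrt(3302)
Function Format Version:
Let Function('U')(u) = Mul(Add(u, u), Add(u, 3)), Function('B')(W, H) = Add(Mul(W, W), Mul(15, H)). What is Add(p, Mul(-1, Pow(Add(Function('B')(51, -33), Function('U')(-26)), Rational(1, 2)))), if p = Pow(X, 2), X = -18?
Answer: Add(324, Mul(-1, Pow(3302, Rational(1, 2)))) ≈ 266.54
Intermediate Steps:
Function('B')(W, H) = Add(Pow(W, 2), Mul(15, H))
Function('U')(u) = Mul(2, u, Add(3, u)) (Function('U')(u) = Mul(Mul(2, u), Add(3, u)) = Mul(2, u, Add(3, u)))
p = 324 (p = Pow(-18, 2) = 324)
Add(p, Mul(-1, Pow(Add(Function('B')(51, -33), Function('U')(-26)), Rational(1, 2)))) = Add(324, Mul(-1, Pow(Add(Add(Pow(51, 2), Mul(15, -33)), Mul(2, -26, Add(3, -26))), Rational(1, 2)))) = Add(324, Mul(-1, Pow(Add(Add(2601, -495), Mul(2, -26, -23)), Rational(1, 2)))) = Add(324, Mul(-1, Pow(Add(2106, 1196), Rational(1, 2)))) = Add(324, Mul(-1, Pow(3302, Rational(1, 2))))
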